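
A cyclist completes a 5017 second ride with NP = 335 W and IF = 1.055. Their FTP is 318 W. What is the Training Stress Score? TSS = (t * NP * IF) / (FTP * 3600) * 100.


t * NP * IF = 5017 * 335 * 1.055 = 1773133.225
FTP * 3600 = 1144800
TSS = (1773133.225 / 1144800) * 100 = 154.89

154.89 TSS


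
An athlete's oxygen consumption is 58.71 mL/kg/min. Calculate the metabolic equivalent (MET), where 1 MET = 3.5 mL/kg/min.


MET = VO2 / 3.5
= 58.71 / 3.5
= 16.77 METs

16.77 METs


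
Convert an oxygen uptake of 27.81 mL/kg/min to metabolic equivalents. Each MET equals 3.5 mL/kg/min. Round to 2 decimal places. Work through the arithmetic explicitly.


One MET = 3.5 mL/kg/min
Number of METs = 27.81 / 3.5
= 7.95 METs

7.95 METs


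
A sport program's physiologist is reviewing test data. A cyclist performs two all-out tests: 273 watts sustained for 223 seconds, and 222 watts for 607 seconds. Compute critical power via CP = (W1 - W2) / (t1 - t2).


W1 = P1 * t1 = 273 * 223 = 60879 J
W2 = P2 * t2 = 222 * 607 = 134754 J
CP = (60879 - 134754) / (223 - 607)
= 192.38 W

192.38 W


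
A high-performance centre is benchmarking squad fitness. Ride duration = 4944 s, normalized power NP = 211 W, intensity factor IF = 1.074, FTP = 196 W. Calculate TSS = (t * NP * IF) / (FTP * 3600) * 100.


Numerator = 4944 * 211 * 1.074 = 1120379.616
Denominator = 196 * 3600 = 705600
TSS = 1120379.616 / 705600 * 100
= 158.78

158.78 TSS


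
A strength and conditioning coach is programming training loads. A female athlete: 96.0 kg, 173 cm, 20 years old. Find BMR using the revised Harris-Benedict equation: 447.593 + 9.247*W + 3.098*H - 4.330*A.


Intercept = 447.593
Weight contribution = 9.247 * 96.0 = 887.712
Height contribution = 3.098 * 173 = 535.954
Age contribution = 4.33 * 20 = 86.6
BMR = 447.593 + 887.712 + 535.954 - 86.6
= 1784.66 kcal/day

1784.66 kcal/day


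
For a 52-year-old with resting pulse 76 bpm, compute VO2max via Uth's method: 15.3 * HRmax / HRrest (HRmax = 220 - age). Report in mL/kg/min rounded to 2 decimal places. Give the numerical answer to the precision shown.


Step 1: HRmax = 220 - 52 = 168 bpm
Step 2: Ratio = 168 / 76 = 2.2105
Step 3: VO2max = 15.3 * 2.2105 = 33.82 mL/kg/min

33.82 mL/kg/min


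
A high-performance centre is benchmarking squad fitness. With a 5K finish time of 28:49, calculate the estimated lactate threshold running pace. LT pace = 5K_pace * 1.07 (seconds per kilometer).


Race duration = 1729 s for 5 km
Average pace = 1729 / 5 = 345.8 s/km
LT pace = 345.8 * 1.07
= 370.01 s/km

370.01 s/km


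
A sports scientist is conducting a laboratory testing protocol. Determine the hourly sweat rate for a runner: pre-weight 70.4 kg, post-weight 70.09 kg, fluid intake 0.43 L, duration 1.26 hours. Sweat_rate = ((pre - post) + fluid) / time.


Mass lost = 70.4 - 70.09 = 0.31 kg
Add fluid consumed: 0.31 + 0.43 = 0.74 L total sweat
Sweat rate = 0.74 / 1.26 = 0.587 L/h

0.587 L/h


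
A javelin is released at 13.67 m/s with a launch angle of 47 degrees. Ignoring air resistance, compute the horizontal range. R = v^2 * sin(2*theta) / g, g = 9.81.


Launch speed squared = 186.8689
sin(2 * 47 deg) = 0.997564
Range = 186.8689 * 0.997564 / 9.81
= 19.002 m

19.002 m


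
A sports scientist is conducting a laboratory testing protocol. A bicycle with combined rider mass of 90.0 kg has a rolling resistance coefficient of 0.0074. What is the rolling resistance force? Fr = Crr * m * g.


Fr = 0.0074 * 90.0 * 9.81
= 0.666 * 9.81
= 6.533 N

6.533 N


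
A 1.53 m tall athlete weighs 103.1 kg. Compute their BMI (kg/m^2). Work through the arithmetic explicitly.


height^2 = 2.3409 m^2
BMI = 103.1 / 2.3409 = 44.04 kg/m^2

44.04 kg/m^2


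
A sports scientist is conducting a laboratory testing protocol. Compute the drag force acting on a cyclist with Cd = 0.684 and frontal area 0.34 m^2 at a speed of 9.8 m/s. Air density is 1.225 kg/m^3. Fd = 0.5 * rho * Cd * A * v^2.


Step 1: v^2 = 96.04
Step 2: Fd = 0.5 * 1.225 * 0.684 * 0.34 * 96.04
= 13.68 N

13.68 N


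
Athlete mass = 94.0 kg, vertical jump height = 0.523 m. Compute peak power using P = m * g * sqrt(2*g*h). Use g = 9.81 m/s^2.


sqrt(2 * 9.81 * 0.523) = sqrt(10.26126) = 3.20332 m/s
P = 94.0 * 9.81 * 3.20332
= 2953.91 W

2953.91 W


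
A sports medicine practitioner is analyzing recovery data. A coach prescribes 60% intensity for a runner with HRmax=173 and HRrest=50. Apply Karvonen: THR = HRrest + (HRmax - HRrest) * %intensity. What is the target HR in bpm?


Heart rate reserve = 173 - 50 = 123
Intensity fraction = 60 / 100 = 0.6
THR = 50 + 123 * 0.6 = 123.8 bpm

123.8 bpm


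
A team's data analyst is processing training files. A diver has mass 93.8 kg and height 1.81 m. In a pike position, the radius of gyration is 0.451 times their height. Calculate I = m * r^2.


r = 0.451 * 1.81 = 0.81631 m
I = m * r^2 = 93.8 * 0.666362 = 62.505 kg*m^2

62.505 kg*m^2


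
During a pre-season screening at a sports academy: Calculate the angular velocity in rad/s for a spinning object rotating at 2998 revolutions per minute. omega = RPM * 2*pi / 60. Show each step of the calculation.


omega = RPM * 2*pi / 60
= 2998 * 6.28318531 / 60
= 313.95 rad/s

313.95 rad/s


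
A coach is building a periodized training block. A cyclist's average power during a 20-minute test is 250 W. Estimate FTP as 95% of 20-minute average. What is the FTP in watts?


FTP = 20-min power * 0.95
= 250 * 0.95
= 237.5 W

237.5 W


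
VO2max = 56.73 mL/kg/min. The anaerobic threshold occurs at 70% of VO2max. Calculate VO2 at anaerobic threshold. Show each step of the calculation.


AT fraction = 70 / 100 = 0.7
AT VO2 = 56.73 * 0.7
= 39.71 mL/kg/min

39.71 mL/kg/min


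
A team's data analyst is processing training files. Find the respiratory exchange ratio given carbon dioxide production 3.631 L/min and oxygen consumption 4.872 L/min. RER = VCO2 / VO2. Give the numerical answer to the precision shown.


VCO2 = 3.631 L/min
VO2 = 4.872 L/min
RER = 3.631 / 4.872 = 0.7453

0.7453


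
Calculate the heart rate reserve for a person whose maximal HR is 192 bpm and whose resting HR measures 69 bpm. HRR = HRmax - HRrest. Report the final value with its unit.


HRmax = 192 bpm
HRrest = 69 bpm
HRR = 192 - 69 = 123 bpm

123 bpm


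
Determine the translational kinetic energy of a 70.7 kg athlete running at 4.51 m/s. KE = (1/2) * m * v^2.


KE = 0.5 * m * v^2
= 0.5 * 70.7 * 4.51^2
= 0.5 * 70.7 * 20.3401
= 719.02 J

719.02 J


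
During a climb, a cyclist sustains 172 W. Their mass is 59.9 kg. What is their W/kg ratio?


Power-to-weight = 172 W / 59.9 kg
= 2.871 W/kg

2.871 W/kg


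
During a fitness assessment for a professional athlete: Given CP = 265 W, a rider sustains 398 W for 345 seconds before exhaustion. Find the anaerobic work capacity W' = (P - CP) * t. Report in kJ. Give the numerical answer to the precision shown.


Excess power = 398 - 265 = 133 W
Work above CP = 133 * 345 = 45885 J
W' = 45.885 kJ

45.885 kJ


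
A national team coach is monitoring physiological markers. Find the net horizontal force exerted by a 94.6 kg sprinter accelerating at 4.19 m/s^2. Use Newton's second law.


Newton's second law: F = m * a
F = 94.6 * 4.19 = 396.37 N

396.37 N


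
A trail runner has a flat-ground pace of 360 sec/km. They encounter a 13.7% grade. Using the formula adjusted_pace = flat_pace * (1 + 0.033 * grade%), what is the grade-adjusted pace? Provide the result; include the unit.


Grade factor = 1 + 0.033 * 13.7 = 1.4521
Adjusted = 360 * 1.4521 = 522.76 sec/km

522.76 s/km


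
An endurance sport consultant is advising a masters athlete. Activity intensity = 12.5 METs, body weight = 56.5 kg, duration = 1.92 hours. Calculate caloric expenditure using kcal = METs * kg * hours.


kcal = 12.5 * 56.5 * 1.92
= 706.25 * 1.92
= 1356.0 kcal

1356.0 kcal


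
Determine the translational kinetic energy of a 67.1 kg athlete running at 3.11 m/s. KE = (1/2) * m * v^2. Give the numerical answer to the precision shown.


KE = 0.5 * m * v^2
= 0.5 * 67.1 * 3.11^2
= 0.5 * 67.1 * 9.6721
= 324.5 J

324.5 J


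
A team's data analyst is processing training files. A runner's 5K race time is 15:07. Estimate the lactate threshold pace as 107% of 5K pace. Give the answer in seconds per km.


Total race time = 15*60 + 7 = 907 seconds
5K pace = 907 / 5 = 181.4 sec/km
LT pace = 181.4 * 1.07 = 194.1 sec/km

194.1 s/km


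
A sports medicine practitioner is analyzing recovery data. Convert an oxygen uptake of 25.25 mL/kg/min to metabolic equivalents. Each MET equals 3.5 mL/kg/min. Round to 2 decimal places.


One MET = 3.5 mL/kg/min
Number of METs = 25.25 / 3.5
= 7.21 METs

7.21 METs


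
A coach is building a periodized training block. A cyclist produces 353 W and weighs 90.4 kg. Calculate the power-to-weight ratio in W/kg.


P/W = power / mass
= 353 / 90.4
= 3.905 W/kg

3.905 W/kg


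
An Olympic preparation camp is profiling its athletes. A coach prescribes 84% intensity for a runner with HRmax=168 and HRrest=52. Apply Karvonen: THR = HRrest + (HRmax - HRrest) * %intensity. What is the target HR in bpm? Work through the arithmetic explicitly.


Heart rate reserve = 168 - 52 = 116
Intensity fraction = 84 / 100 = 0.84
THR = 52 + 116 * 0.84 = 149.44 bpm

149.44 bpm


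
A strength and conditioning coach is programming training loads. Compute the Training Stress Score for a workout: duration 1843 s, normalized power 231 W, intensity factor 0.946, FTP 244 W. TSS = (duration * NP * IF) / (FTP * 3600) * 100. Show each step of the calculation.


Product = 1843 * 231 * 0.946 = 402743.418
Base = 244 * 3600 = 878400
TSS = 402743.418 / 878400 * 100 = 45.85

45.85 TSS


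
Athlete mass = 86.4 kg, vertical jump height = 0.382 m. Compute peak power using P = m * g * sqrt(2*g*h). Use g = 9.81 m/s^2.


sqrt(2 * 9.81 * 0.382) = sqrt(7.49484) = 2.737671 m/s
P = 86.4 * 9.81 * 2.737671
= 2320.41 W

2320.41 W


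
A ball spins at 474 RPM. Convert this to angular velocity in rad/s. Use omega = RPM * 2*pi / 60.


omega = 474 * 2 * pi / 60
= 474 * 6.28318531 / 60
= 2978.23 / 60
= 49.637 rad/s

49.637 rad/s


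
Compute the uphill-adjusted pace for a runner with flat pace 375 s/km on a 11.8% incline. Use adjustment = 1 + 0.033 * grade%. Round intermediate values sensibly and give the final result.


Adjustment factor = 1 + 0.033 * 11.8 = 1.3894
Grade-adjusted pace = 375 * 1.3894 = 521.03 s/km

521.03 s/km


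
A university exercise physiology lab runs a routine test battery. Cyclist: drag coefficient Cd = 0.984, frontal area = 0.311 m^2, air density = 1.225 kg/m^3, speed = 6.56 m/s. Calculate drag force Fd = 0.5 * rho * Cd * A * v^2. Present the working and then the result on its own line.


v^2 = 6.56^2 = 43.0336
Fd = 0.5 * 1.225 * 0.984 * 0.311 * 43.0336
= 8.066 N

8.066 N


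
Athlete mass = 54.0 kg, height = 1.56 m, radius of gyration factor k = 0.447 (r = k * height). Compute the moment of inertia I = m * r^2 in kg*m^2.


r = k * height = 0.447 * 1.56 = 0.69732 m
r^2 = 0.69732^2 = 0.486255
I = 54.0 * 0.486255 = 26.258 kg*m^2

26.258 kg*m^2


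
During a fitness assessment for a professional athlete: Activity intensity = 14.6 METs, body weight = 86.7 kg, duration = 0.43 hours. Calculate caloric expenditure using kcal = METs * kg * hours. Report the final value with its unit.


kcal = 14.6 * 86.7 * 0.43
= 1265.82 * 0.43
= 544.3 kcal

544.3 kcal


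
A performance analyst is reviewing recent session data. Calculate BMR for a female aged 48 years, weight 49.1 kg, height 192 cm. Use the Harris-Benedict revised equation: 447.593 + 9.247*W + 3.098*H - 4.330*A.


Substituting values:
W term = 9.247 * 49.1 = 454.0277
H term = 3.098 * 192 = 594.816
A term = 4.330 * 48 = 207.84
BMR = 1288.6 kcal/day

1288.6 kcal/day


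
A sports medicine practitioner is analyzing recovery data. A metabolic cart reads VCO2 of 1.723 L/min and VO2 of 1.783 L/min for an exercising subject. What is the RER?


RER = VCO2 / VO2 = 1.723 / 1.783 = 0.9663

0.9663


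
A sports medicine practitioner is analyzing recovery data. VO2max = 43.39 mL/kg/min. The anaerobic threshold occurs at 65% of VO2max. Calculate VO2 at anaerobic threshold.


AT fraction = 65 / 100 = 0.65
AT VO2 = 43.39 * 0.65
= 28.2 mL/kg/min

28.2 mL/kg/min


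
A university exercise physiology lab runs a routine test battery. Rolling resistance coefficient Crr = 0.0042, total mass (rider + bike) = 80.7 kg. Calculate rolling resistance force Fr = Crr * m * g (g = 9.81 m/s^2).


Fr = Crr * m * g
= 0.0042 * 80.7 * 9.81
= 3.325 N

3.325 N


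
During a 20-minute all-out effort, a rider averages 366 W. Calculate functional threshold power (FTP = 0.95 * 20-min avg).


FTP = 0.95 * 366
= 347.7 W

347.7 W


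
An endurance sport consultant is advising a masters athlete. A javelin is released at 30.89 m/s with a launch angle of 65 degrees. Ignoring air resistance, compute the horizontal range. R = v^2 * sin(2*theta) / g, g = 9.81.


Launch speed squared = 954.1921
sin(2 * 65 deg) = 0.766044
Range = 954.1921 * 0.766044 / 9.81
= 74.511 m

74.511 m


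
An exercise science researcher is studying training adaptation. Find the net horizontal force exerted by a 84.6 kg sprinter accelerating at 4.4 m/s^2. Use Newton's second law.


Newton's second law: F = m * a
F = 84.6 * 4.4 = 372.24 N

372.24 N


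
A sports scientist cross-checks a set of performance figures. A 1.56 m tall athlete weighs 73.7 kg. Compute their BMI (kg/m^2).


height^2 = 2.4336 m^2
BMI = 73.7 / 2.4336 = 30.28 kg/m^2

30.28 kg/m^2


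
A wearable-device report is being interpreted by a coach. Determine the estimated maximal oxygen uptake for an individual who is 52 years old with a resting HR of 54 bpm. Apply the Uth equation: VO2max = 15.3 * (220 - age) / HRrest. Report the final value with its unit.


HRmax = 220 - 52 = 168
VO2max = 15.3 * (168 / 54)
= 15.3 * 3.1111
= 47.6 mL/kg/min

47.6 mL/kg/min


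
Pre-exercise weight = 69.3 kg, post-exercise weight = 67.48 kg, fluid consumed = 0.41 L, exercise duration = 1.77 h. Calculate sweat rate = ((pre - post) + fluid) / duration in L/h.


Weight loss = 69.3 - 67.48 = 1.82 kg (approx L)
Total sweat = 1.82 + 0.41 = 2.23 L
Sweat rate = 2.23 / 1.77 = 1.26 L/h

1.26 L/h


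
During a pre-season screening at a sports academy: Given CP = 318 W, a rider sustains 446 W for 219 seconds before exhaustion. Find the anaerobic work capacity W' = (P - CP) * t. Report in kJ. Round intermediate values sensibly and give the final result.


Excess power = 446 - 318 = 128 W
Work above CP = 128 * 219 = 28032 J
W' = 28.032 kJ

28.032 kJ


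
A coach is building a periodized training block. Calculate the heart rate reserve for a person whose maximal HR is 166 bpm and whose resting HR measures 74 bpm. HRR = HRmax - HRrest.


HRmax = 166 bpm
HRrest = 74 bpm
HRR = 166 - 74 = 92 bpm

92 bpm


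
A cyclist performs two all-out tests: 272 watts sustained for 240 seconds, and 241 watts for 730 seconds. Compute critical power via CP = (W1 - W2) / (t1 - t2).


W1 = P1 * t1 = 272 * 240 = 65280 J
W2 = P2 * t2 = 241 * 730 = 175930 J
CP = (65280 - 175930) / (240 - 730)
= 225.82 W

225.82 W


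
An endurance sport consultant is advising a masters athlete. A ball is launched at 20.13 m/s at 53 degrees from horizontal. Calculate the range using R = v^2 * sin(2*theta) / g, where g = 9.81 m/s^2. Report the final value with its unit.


sin(2 * 53) = sin(106) = 0.961262
v^2 = 20.13^2 = 405.2169
R = 405.2169 * 0.961262 / 9.81
= 39.706 m

39.706 m


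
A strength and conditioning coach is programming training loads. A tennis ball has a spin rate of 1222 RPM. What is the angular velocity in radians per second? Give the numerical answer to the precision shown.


Convert RPM to rad/s: multiply by 2*pi and divide by 60
omega = 1222 * 2 * pi / 60
= 127.968 rad/s

127.968 rad/s


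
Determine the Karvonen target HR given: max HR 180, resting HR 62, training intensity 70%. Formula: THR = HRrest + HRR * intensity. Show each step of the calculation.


HRR = HRmax - HRrest = 180 - 62 = 118
THR = 62 + 118 * 0.7
= 144.6 bpm

144.6 bpm


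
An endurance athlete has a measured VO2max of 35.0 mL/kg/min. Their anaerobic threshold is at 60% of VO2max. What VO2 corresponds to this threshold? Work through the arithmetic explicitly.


Anaerobic threshold VO2 = VO2max * 60%
= 35.0 * 0.6
= 21.0 mL/kg/min

21.0 mL/kg/min


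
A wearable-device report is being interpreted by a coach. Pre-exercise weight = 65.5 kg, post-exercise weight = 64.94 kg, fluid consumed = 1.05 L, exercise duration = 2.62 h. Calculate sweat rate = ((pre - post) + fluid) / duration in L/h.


Weight loss = 65.5 - 64.94 = 0.56 kg (approx L)
Total sweat = 0.56 + 1.05 = 1.61 L
Sweat rate = 1.61 / 2.62 = 0.615 L/h

0.615 L/h


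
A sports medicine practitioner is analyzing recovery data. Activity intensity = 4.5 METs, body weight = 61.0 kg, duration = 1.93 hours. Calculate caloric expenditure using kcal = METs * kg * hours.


kcal = 4.5 * 61.0 * 1.93
= 274.5 * 1.93
= 529.79 kcal

529.79 kcal


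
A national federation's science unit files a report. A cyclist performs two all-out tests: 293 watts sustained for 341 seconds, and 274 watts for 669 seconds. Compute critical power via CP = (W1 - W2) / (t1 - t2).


W1 = P1 * t1 = 293 * 341 = 99913 J
W2 = P2 * t2 = 274 * 669 = 183306 J
CP = (99913 - 183306) / (341 - 669)
= 254.25 W

254.25 W


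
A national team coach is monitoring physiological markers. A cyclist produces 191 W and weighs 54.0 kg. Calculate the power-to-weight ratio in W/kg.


P/W = power / mass
= 191 / 54.0
= 3.537 W/kg

3.537 W/kg


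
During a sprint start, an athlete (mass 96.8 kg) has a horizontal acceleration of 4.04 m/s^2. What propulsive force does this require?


Propulsive force = mass * acceleration
= 96.8 kg * 4.04 m/s^2
= 391.07 N

391.07 N


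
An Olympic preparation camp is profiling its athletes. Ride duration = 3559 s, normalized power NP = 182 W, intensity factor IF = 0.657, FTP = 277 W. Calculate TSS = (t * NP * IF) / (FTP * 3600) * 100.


Numerator = 3559 * 182 * 0.657 = 425563.866
Denominator = 277 * 3600 = 997200
TSS = 425563.866 / 997200 * 100
= 42.68

42.68 TSS


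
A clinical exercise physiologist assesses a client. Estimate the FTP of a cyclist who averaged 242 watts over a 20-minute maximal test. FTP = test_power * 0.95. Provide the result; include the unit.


FTP = 242 * 0.95 = 229.9 W

229.9 W


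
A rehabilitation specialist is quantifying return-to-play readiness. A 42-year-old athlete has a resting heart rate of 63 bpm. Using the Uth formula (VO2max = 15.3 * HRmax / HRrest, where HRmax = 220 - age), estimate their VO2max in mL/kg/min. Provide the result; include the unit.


HRmax = 220 - 42 = 178 bpm
Ratio = HRmax / HRrest = 178 / 63 = 2.8254
VO2max = 15.3 * 2.8254 = 43.23 mL/kg/min

43.23 mL/kg/min


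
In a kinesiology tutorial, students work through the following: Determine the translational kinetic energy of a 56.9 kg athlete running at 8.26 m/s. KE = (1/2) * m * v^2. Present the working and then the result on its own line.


KE = 0.5 * m * v^2
= 0.5 * 56.9 * 8.26^2
= 0.5 * 56.9 * 68.2276
= 1941.08 J

1941.08 J


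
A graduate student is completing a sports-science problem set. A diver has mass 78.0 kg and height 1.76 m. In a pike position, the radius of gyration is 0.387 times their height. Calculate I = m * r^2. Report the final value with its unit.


r = 0.387 * 1.76 = 0.68112 m
I = m * r^2 = 78.0 * 0.463924 = 36.186 kg*m^2

36.186 kg*m^2


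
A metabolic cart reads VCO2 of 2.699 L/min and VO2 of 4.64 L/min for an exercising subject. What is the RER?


RER = VCO2 / VO2 = 2.699 / 4.64 = 0.5817

0.5817


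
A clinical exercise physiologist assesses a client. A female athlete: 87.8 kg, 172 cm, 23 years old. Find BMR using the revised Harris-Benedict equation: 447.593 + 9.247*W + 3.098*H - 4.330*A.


Intercept = 447.593
Weight contribution = 9.247 * 87.8 = 811.8866
Height contribution = 3.098 * 172 = 532.856
Age contribution = 4.33 * 23 = 99.59
BMR = 447.593 + 811.8866 + 532.856 - 99.59
= 1692.75 kcal/day

1692.75 kcal/day


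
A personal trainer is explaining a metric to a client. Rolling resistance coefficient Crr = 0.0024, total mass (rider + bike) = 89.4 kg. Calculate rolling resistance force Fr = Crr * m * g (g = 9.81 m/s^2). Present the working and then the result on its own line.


Fr = Crr * m * g
= 0.0024 * 89.4 * 9.81
= 2.105 N

2.105 N


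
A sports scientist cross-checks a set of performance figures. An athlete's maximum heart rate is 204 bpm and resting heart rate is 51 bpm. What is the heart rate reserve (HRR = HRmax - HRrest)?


HRR = HRmax - HRrest
= 204 - 51
= 153 bpm

153 bpm


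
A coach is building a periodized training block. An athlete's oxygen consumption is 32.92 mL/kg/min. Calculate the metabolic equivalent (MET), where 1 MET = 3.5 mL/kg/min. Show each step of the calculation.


MET = VO2 / 3.5
= 32.92 / 3.5
= 9.41 METs

9.41 METs


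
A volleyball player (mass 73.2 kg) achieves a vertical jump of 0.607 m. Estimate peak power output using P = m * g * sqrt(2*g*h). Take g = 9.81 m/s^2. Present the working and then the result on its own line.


2 * g * h = 2 * 9.81 * 0.607 = 11.90934
sqrt(11.90934) = 3.450991 m/s
P = 73.2 * 9.81 * 3.450991 = 2478.13 W

2478.13 W


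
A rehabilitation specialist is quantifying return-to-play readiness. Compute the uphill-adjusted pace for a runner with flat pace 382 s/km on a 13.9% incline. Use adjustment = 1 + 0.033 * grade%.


Adjustment factor = 1 + 0.033 * 13.9 = 1.4587
Grade-adjusted pace = 382 * 1.4587 = 557.22 s/km

557.22 s/km


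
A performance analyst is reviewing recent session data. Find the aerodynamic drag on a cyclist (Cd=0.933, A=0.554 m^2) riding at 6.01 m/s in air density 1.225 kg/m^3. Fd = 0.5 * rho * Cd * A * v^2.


Fd = 0.5 * 1.225 * 0.933 * 0.554 * 6.01^2
= 0.5 * 1.225 * 0.933 * 0.554 * 36.1201
= 11.435 N

11.435 N


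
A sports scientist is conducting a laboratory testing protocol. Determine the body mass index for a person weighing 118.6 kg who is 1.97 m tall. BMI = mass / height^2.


BMI = mass / height^2
= 118.6 / 1.97^2
= 118.6 / 3.8809
= 30.56 kg/m^2

30.56 kg/m^2


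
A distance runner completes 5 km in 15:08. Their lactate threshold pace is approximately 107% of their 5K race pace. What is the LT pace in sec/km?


Convert to seconds: 15 min 8 s = 908 s
Pace per km = 908 / 5 = 181.6 s/km
LT pace = 181.6 * 1.07 = 194.31 s/km

194.31 s/km


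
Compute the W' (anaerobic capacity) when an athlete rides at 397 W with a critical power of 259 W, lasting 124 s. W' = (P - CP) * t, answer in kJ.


Above-CP power = 138 W
Duration = 124 s
W' = 138 * 124 = 17112 J
Convert: 17112 / 1000 = 17.112 kJ

17.112 kJ


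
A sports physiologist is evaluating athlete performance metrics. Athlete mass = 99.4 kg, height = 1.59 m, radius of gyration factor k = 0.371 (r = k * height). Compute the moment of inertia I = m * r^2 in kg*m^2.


r = k * height = 0.371 * 1.59 = 0.58989 m
r^2 = 0.58989^2 = 0.34797
I = 99.4 * 0.34797 = 34.588 kg*m^2

34.588 kg*m^2


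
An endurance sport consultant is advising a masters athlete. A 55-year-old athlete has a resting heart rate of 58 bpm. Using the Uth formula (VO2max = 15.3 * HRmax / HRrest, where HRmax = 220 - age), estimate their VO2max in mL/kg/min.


HRmax = 220 - 55 = 165 bpm
Ratio = HRmax / HRrest = 165 / 58 = 2.8448
VO2max = 15.3 * 2.8448 = 43.53 mL/kg/min

43.53 mL/kg/min


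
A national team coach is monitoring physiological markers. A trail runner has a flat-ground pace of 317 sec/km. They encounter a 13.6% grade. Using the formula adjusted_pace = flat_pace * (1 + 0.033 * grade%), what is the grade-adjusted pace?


Grade factor = 1 + 0.033 * 13.6 = 1.4488
Adjusted = 317 * 1.4488 = 459.27 sec/km

459.27 s/km


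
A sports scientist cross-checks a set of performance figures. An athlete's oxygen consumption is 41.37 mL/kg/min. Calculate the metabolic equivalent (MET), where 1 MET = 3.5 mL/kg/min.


MET = VO2 / 3.5
= 41.37 / 3.5
= 11.82 METs

11.82 METs


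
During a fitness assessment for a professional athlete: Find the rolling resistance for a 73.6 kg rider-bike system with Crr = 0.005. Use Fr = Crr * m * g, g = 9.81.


m * g = 73.6 * 9.81 = 722.016 N
Fr = 0.005 * 722.016 = 3.61 N

3.61 N


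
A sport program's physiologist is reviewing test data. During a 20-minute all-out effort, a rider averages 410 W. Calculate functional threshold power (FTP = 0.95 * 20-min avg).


FTP = 0.95 * 410
= 389.5 W

389.5 W


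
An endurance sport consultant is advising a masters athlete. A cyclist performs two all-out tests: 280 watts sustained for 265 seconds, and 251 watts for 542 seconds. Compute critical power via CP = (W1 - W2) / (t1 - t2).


W1 = P1 * t1 = 280 * 265 = 74200 J
W2 = P2 * t2 = 251 * 542 = 136042 J
CP = (74200 - 136042) / (265 - 542)
= 223.26 W

223.26 W


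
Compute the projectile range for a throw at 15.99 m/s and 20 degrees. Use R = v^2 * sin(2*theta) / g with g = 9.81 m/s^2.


Two times the angle = 40 degrees
sin(40) = 0.642788
R = 255.6801 * 0.642788 / 9.81 = 16.753 m

16.753 m


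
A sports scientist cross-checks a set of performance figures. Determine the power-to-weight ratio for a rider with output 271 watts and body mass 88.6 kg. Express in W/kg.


P/W = 271 / 88.6 = 3.059 W/kg

3.059 W/kg


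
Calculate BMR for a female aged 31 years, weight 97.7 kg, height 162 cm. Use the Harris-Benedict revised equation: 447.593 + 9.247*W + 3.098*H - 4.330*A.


Substituting values:
W term = 9.247 * 97.7 = 903.4319
H term = 3.098 * 162 = 501.876
A term = 4.330 * 31 = 134.23
BMR = 1718.67 kcal/day

1718.67 kcal/day


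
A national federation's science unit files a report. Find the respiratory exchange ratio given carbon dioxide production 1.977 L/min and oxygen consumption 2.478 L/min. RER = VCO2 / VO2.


VCO2 = 1.977 L/min
VO2 = 2.478 L/min
RER = 1.977 / 2.478 = 0.7978

0.7978


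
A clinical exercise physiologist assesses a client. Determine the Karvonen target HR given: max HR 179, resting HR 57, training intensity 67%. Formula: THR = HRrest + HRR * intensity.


HRR = HRmax - HRrest = 179 - 57 = 122
THR = 57 + 122 * 0.67
= 138.74 bpm

138.74 bpm


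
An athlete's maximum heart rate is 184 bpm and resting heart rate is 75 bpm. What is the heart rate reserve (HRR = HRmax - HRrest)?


HRR = HRmax - HRrest
= 184 - 75
= 109 bpm

109 bpm


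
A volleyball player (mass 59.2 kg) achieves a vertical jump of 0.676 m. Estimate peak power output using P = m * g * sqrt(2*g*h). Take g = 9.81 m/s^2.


2 * g * h = 2 * 9.81 * 0.676 = 13.26312
sqrt(13.26312) = 3.641857 m/s
P = 59.2 * 9.81 * 3.641857 = 2115.02 W

2115.02 W


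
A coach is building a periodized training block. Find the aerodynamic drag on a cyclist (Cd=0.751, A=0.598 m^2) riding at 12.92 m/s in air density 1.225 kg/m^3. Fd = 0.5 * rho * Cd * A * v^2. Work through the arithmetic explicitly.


Fd = 0.5 * 1.225 * 0.751 * 0.598 * 12.92^2
= 0.5 * 1.225 * 0.751 * 0.598 * 166.9264
= 45.917 N

45.917 N


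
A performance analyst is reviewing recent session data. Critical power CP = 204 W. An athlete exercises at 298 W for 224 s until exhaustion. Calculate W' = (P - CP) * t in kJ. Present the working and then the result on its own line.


P - CP = 298 - 204 = 94 W
W' = 94 * 224 = 21056 J
= 21056 / 1000 = 21.056 kJ

21.056 kJ


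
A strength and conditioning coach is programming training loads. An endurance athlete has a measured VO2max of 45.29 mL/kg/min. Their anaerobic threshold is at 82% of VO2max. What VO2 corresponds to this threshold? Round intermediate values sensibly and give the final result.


Anaerobic threshold VO2 = VO2max * 82%
= 45.29 * 0.82
= 37.14 mL/kg/min

37.14 mL/kg/min


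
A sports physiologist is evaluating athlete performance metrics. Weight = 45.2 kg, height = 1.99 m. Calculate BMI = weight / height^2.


height^2 = 1.99^2 = 3.9601
BMI = 45.2 / 3.9601 = 11.41 kg/m^2

11.41 kg/m^2


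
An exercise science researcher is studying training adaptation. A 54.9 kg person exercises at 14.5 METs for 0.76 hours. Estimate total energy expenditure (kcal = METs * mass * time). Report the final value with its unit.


Energy = METs * mass(kg) * time(h)
= 14.5 * 54.9 * 0.76
= 605.0 kcal

605.0 kcal


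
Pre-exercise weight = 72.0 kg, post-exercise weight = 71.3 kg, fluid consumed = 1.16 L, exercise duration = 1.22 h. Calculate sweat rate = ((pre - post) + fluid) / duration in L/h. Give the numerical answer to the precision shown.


Weight loss = 72.0 - 71.3 = 0.7 kg (approx L)
Total sweat = 0.7 + 1.16 = 1.86 L
Sweat rate = 1.86 / 1.22 = 1.525 L/h

1.525 L/h


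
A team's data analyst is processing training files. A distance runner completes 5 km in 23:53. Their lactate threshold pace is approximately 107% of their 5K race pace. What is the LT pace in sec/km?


Convert to seconds: 23 min 53 s = 1433 s
Pace per km = 1433 / 5 = 286.6 s/km
LT pace = 286.6 * 1.07 = 306.66 s/km

306.66 s/km


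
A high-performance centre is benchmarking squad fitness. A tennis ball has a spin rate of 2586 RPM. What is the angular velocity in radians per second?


Convert RPM to rad/s: multiply by 2*pi and divide by 60
omega = 2586 * 2 * pi / 60
= 270.805 rad/s

270.805 rad/s


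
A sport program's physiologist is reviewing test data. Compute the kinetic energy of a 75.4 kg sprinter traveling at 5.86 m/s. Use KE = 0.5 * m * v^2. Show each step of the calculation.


Velocity squared = 34.3396
KE = 0.5 * 75.4 * 34.3396 = 1294.6 J

1294.6 J


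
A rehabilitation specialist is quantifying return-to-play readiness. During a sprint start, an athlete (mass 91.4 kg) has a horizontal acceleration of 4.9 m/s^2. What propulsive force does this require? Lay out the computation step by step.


Propulsive force = mass * acceleration
= 91.4 kg * 4.9 m/s^2
= 447.86 N

447.86 N


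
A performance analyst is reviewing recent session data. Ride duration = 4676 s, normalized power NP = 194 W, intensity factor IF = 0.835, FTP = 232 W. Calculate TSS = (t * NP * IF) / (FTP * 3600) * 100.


Numerator = 4676 * 194 * 0.835 = 757465.24
Denominator = 232 * 3600 = 835200
TSS = 757465.24 / 835200 * 100
= 90.69

90.69 TSS


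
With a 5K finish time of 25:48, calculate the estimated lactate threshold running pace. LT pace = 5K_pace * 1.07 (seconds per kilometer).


Race duration = 1548 s for 5 km
Average pace = 1548 / 5 = 309.6 s/km
LT pace = 309.6 * 1.07
= 331.27 s/km

331.27 s/km


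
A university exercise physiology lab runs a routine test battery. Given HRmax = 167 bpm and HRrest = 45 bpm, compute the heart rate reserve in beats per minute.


Heart rate reserve = maximum HR minus resting HR
HRR = 167 - 45 = 122 bpm

122 bpm


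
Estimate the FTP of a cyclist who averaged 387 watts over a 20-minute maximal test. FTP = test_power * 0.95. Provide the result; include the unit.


FTP = 387 * 0.95 = 367.65 W

367.65 W


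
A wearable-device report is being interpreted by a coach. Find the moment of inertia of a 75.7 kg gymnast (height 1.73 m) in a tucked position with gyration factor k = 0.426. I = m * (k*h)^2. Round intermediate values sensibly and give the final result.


Radius of gyration = 0.426 * 1.73 = 0.73698 m
I = 75.7 * 0.73698^2
= 75.7 * 0.54314
= 41.116 kg*m^2

41.116 kg*m^2


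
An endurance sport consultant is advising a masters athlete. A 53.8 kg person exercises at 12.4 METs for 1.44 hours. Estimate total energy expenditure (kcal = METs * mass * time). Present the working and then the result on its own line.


Energy = METs * mass(kg) * time(h)
= 12.4 * 53.8 * 1.44
= 960.65 kcal

960.65 kcal


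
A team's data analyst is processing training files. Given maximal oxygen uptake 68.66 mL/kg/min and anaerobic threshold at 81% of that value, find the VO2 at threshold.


Percentage as decimal = 0.81
VO2 at AT = 68.66 * 0.81 = 55.61 mL/kg/min

55.61 mL/kg/min


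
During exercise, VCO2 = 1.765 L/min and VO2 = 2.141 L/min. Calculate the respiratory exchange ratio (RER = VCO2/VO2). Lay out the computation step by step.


RER = VCO2 / VO2
= 1.765 / 2.141
= 0.8244

0.8244


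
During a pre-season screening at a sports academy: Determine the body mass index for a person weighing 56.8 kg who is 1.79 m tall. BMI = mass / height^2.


BMI = mass / height^2
= 56.8 / 1.79^2
= 56.8 / 3.2041
= 17.73 kg/m^2

17.73 kg/m^2


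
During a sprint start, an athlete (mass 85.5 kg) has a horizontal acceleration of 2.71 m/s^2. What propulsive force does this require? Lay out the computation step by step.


Propulsive force = mass * acceleration
= 85.5 kg * 2.71 m/s^2
= 231.71 N

231.71 N


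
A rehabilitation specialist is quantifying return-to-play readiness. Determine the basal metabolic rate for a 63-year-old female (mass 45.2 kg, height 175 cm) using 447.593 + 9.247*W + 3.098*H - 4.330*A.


BMR = 447.593 + 9.247*45.2 + 3.098*175 - 4.330*63
= 1134.92 kcal/day

1134.92 kcal/day


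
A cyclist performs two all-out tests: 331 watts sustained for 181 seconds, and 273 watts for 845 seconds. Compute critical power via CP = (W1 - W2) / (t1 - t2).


W1 = P1 * t1 = 331 * 181 = 59911 J
W2 = P2 * t2 = 273 * 845 = 230685 J
CP = (59911 - 230685) / (181 - 845)
= 257.19 W

257.19 W


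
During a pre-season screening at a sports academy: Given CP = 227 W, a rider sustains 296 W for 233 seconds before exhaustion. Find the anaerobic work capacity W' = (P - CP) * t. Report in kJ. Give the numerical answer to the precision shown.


Excess power = 296 - 227 = 69 W
Work above CP = 69 * 233 = 16077 J
W' = 16.077 kJ

16.077 kJ


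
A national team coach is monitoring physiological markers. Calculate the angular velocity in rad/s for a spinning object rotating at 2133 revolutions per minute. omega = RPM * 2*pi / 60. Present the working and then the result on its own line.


omega = RPM * 2*pi / 60
= 2133 * 6.28318531 / 60
= 223.367 rad/s

223.367 rad/s


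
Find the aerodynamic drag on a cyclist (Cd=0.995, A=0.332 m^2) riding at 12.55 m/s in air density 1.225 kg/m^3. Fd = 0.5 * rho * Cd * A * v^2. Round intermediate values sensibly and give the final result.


Fd = 0.5 * 1.225 * 0.995 * 0.332 * 12.55^2
= 0.5 * 1.225 * 0.995 * 0.332 * 157.5025
= 31.868 N

31.868 N


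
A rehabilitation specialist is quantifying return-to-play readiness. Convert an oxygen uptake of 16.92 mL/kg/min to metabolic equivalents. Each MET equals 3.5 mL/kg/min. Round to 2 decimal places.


One MET = 3.5 mL/kg/min
Number of METs = 16.92 / 3.5
= 4.83 METs

4.83 METs


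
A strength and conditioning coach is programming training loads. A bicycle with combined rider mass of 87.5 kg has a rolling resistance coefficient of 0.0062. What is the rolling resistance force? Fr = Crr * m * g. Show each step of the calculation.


Fr = 0.0062 * 87.5 * 9.81
= 0.5425 * 9.81
= 5.322 N

5.322 N


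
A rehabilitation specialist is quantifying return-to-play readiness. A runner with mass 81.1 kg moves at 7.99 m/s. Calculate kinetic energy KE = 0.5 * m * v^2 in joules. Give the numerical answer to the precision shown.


v^2 = 7.99^2 = 63.8401
KE = 0.5 * 81.1 * 63.8401
= 2588.72 J

2588.72 J


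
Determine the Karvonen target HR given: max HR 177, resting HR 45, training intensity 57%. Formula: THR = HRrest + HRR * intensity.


HRR = HRmax - HRrest = 177 - 45 = 132
THR = 45 + 132 * 0.57
= 120.24 bpm

120.24 bpm


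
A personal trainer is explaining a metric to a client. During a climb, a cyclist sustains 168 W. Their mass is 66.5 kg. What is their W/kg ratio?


Power-to-weight = 168 W / 66.5 kg
= 2.526 W/kg

2.526 W/kg


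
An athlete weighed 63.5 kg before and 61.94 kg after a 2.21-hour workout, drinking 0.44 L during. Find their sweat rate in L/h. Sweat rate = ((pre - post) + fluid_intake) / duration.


Body mass change = 1.56 kg
Total sweat loss = 1.56 + 0.44 = 2.0 L
Rate = 2.0 / 2.21 = 0.905 L/h

0.905 L/h


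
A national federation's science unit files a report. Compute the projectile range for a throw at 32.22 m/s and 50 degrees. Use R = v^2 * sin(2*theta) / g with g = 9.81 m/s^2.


Two times the angle = 100 degrees
sin(100) = 0.984808
R = 1038.1284 * 0.984808 / 9.81 = 104.216 m

104.216 m


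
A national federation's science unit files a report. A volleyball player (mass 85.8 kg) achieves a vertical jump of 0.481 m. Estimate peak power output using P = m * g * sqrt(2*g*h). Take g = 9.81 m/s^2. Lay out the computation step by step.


2 * g * h = 2 * 9.81 * 0.481 = 9.43722
sqrt(9.43722) = 3.072006 m/s
P = 85.8 * 9.81 * 3.072006 = 2585.7 W

2585.7 W


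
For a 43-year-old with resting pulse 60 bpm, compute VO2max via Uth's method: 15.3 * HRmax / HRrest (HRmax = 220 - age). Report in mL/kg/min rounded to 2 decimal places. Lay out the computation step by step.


Step 1: HRmax = 220 - 43 = 177 bpm
Step 2: Ratio = 177 / 60 = 2.95
Step 3: VO2max = 15.3 * 2.95 = 45.14 mL/kg/min

45.14 mL/kg/min


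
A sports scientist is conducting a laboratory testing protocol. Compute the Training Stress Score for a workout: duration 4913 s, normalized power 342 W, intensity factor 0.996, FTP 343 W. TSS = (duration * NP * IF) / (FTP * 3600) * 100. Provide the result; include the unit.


Product = 4913 * 342 * 0.996 = 1673525.016
Base = 343 * 3600 = 1234800
TSS = 1673525.016 / 1234800 * 100 = 135.53

135.53 TSS


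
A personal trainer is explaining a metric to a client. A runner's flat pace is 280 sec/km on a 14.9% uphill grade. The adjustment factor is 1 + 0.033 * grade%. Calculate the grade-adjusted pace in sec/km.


Factor = 1 + 0.033 * 14.9 = 1.4917
Adjusted pace = 280 * 1.4917
= 417.68 sec/km

417.68 s/km


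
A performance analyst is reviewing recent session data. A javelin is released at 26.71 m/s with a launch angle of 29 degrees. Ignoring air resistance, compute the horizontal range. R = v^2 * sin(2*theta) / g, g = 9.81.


Launch speed squared = 713.4241
sin(2 * 29 deg) = 0.848048
Range = 713.4241 * 0.848048 / 9.81
= 61.674 m

61.674 m


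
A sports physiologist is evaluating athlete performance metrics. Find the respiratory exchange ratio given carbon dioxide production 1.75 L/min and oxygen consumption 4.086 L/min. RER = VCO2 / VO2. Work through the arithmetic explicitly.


VCO2 = 1.75 L/min
VO2 = 4.086 L/min
RER = 1.75 / 4.086 = 0.4283

0.4283


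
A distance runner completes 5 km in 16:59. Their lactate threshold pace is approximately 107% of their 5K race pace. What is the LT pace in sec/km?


Convert to seconds: 16 min 59 s = 1019 s
Pace per km = 1019 / 5 = 203.8 s/km
LT pace = 203.8 * 1.07 = 218.07 s/km

218.07 s/km


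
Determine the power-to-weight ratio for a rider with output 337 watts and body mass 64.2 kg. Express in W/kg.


P/W = 337 / 64.2 = 5.249 W/kg

5.249 W/kg


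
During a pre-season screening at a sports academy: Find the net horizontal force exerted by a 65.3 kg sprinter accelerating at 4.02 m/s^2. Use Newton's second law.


Newton's second law: F = m * a
F = 65.3 * 4.02 = 262.51 N

262.51 N


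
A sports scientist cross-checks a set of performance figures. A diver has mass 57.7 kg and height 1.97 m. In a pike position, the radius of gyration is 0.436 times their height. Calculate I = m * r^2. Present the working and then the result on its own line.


r = 0.436 * 1.97 = 0.85892 m
I = m * r^2 = 57.7 * 0.737744 = 42.568 kg*m^2

42.568 kg*m^2


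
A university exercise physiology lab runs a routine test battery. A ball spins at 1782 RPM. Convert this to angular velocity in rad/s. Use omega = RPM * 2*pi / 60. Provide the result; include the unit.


omega = 1782 * 2 * pi / 60
= 1782 * 6.28318531 / 60
= 11196.636 / 60
= 186.611 rad/s

186.611 rad/s
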